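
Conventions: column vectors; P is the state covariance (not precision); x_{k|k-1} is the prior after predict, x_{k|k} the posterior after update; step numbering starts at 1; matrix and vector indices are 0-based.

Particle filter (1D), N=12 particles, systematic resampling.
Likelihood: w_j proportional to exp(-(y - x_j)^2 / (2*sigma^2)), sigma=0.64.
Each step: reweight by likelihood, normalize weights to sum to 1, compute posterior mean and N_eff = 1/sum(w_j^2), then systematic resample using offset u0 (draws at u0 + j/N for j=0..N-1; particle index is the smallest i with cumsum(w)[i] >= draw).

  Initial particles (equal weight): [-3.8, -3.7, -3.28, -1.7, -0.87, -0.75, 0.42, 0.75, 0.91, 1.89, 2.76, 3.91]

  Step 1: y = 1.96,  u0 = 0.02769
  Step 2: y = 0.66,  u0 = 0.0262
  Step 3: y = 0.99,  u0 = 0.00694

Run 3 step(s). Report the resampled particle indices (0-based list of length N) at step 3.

resampled_idx = [0, 1, 2, 3, 4, 4, 5, 6, 7, 7, 8, 10]

step 1: w=[0.0000, 0.0000, 0.0000, 0.0000, 0.0000, 0.0001, 0.0284, 0.0861, 0.1339, 0.5111, 0.2354, 0.0050]  mean=1.8335  Neff=2.9167  idx=[6, 7, 8, 9, 9, 9, 9, 9, 9, 10, 10, 10]
step 2: w=[0.2447, 0.2600, 0.2432, 0.0414, 0.0414, 0.0414, 0.0414, 0.0414, 0.0414, 0.0012, 0.0012, 0.0012]  mean=0.9987  Neff=5.0782  idx=[0, 0, 0, 1, 1, 1, 2, 2, 2, 3, 5, 7]
step 3: w=[0.0755, 0.0755, 0.0755, 0.1046, 0.1046, 0.1046, 0.1114, 0.1114, 0.1114, 0.0418, 0.0418, 0.0418]  mean=0.8716  Neff=10.8195  idx=[0, 1, 2, 3, 4, 4, 5, 6, 7, 7, 8, 10]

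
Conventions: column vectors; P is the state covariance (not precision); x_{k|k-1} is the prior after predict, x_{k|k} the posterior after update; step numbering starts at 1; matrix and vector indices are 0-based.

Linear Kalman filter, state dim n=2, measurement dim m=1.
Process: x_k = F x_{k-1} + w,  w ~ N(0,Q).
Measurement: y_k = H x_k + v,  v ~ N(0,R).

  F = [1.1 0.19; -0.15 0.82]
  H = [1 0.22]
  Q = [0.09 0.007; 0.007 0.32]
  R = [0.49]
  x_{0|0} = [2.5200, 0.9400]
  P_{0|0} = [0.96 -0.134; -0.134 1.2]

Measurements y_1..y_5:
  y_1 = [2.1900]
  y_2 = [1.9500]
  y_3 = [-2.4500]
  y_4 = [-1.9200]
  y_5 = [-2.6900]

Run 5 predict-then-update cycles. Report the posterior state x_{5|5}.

x_post = [-1.5203, -2.0562]

step 1: x^-=[2.9506, 0.3928]  P^-=[1.2389 -0.0815; -0.0815 1.1814]  S=[1.7502]  K=[0.6976; 0.1019]  nu=[-0.8470]  x^+=[2.3597, 0.3065]  P^+=[0.3871 -0.2060; -0.2060 1.1633]
step 2: x^-=[2.6539, -0.1027]  P^-=[0.5143 -0.0556; -0.0556 1.1615]  S=[1.0361]  K=[0.4846; 0.1930]  nu=[-0.6813]  x^+=[2.3237, -0.2342]  P^+=[0.2710 -0.1525; -0.1525 1.1229]
step 3: x^-=[2.5116, -0.5406]  P^-=[0.3947 0.0041; 0.0041 1.1187]  S=[0.9407]  K=[0.4206; 0.2659]  nu=[-4.8427]  x^+=[0.4749, -1.8285]  P^+=[0.2283 -0.1012; -0.1012 1.0521]
step 4: x^-=[0.1750, -1.5706]  P^-=[0.3620 0.0449; 0.0449 1.0575]  S=[0.9229]  K=[0.4029; 0.3007]  nu=[-1.7494]  x^+=[-0.5299, -2.0967]  P^+=[0.2122 -0.0669; -0.0669 0.9740]
step 5: x^-=[-0.9813, -1.6398]  P^-=[0.3539 0.0653; 0.0653 0.9962]  S=[0.9208]  K=[0.3999; 0.3089]  nu=[-1.3480]  x^+=[-1.5203, -2.0562]  P^+=[0.2066 -0.0485; -0.0485 0.9083]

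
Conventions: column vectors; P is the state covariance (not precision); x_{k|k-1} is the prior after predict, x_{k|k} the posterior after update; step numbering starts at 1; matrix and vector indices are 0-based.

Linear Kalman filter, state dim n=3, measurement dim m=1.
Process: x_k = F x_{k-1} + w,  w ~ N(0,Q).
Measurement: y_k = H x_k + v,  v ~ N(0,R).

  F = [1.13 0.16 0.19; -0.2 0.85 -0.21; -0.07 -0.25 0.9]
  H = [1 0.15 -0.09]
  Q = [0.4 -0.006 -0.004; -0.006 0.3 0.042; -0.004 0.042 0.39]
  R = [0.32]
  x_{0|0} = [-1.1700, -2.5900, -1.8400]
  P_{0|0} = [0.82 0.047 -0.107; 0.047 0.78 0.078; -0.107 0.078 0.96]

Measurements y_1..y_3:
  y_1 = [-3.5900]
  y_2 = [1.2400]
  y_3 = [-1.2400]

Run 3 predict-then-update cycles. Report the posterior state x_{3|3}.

step 1: x^-=[-2.0861, -1.5811, -0.9266]  P^-=[1.4775 -0.0405 -0.0496; -0.0405 0.8859 -0.2127; -0.0496 -0.2127 1.2004]  S=[1.8297]  K=[0.8066; 0.0610; -0.1036]  nu=[-1.3501]  x^+=[-3.1752, -1.6634, -0.7868]  P^+=[0.2870 -0.1305 0.1033; -0.1305 0.8791 -0.2011; 0.1033 -0.2011 1.1808]
step 2: x^-=[-4.0036, -0.6137, -0.0700]  P^-=[0.8165 -0.1737 0.2626; -0.1737 1.1235 -0.5442; 0.2626 -0.5442 1.4757]  S=[1.0891]  K=[0.7041; 0.0402; 0.0442]  nu=[5.3293]  x^+=[-0.2511, -0.3993, 0.1658]  P^+=[0.2766 -0.2045 0.2287; -0.2045 1.1218 -0.5462; 0.2287 -0.5462 1.4736]
step 3: x^-=[-0.3161, -0.3240, 0.2666]  P^-=[0.8261 -0.2975 0.4182; -0.2975 1.4703 -0.9534; 0.4182 -0.9534 1.8649]  S=[1.0555]  K=[0.7047; 0.0084; 0.1017]  nu=[-0.8513]  x^+=[-0.9160, -0.3312, 0.1801]  P^+=[0.3019 -0.3037 0.3425; -0.3037 1.4702 -0.9543; 0.3425 -0.9543 1.8539]

x_post = [-0.9160, -0.3312, 0.1801]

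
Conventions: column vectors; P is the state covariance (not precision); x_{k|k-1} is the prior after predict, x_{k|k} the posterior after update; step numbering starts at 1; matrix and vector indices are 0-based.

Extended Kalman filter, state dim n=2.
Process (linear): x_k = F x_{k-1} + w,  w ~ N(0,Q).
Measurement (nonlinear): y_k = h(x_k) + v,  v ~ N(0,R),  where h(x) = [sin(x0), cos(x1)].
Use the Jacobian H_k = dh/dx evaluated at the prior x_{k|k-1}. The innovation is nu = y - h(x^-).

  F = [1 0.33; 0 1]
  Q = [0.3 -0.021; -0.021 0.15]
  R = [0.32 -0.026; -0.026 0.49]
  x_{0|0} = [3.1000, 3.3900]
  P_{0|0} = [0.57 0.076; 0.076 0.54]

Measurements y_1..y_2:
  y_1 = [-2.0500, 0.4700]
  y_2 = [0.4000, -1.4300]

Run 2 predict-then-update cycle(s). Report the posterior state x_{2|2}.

x_post = [6.5912, 3.5684]

step 1: x^-=[4.2187, 3.3900]  P^-=[0.9790 0.2332; 0.2332 0.6900]  H_jac=[-0.4739 0.0000; 0.0000 0.2459]  S=[0.5398 -0.0532; -0.0532 0.5317]  K=[-0.8572 0.0221; -0.1750 0.3016]  nu=[-1.1694, 1.4393]  x^+=[5.2529, 4.0287]  P^+=[0.5800 0.1347; 0.1347 0.6195]
step 2: x^-=[6.5824, 4.0287]  P^-=[1.0364 0.3182; 0.3182 0.7695]  H_jac=[0.9556 0.0000; 0.0000 0.7752]  S=[1.2664 0.2097; 0.2097 0.9525]  K=[0.7671 0.0901; 0.1415 0.5952]  nu=[0.1052, -0.7983]  x^+=[6.5912, 3.5684]  P^+=[0.2544 0.0312; 0.0312 0.3714]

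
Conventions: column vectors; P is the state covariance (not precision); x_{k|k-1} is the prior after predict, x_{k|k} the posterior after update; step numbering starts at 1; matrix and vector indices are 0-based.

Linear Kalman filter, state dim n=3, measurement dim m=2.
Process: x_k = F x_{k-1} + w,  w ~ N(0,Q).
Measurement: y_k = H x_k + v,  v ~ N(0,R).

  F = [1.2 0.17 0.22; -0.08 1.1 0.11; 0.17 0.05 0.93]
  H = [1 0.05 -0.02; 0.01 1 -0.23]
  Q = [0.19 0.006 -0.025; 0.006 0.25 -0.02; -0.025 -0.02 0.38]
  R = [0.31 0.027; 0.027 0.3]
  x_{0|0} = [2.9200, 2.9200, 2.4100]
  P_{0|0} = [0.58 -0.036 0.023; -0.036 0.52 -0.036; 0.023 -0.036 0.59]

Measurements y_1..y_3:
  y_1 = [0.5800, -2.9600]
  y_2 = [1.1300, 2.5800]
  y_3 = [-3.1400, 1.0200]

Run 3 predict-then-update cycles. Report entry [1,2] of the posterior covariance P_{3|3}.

step 1: x^-=[4.5306, 3.2435, 2.8837]  P^-=[1.0635 0.0081 0.2357; 0.0081 0.8873 0.0162; 0.2357 0.0162 0.9117]  S=[1.3675 0.0395; 0.0395 1.2272]  K=[0.7761 -0.0539; 0.0173 0.7195; 0.1643 -0.1610]  nu=[-4.0551, -5.5856]  x^+=[1.6844, -0.8453, 3.1171]  P^+=[0.2395 0.0153 0.0560; 0.0153 0.2506 0.1499; 0.0560 0.1499 0.8450]
step 2: x^-=[2.5633, -0.7217, 3.1430]  P^-=[0.6300 0.1158 0.2902; 0.1158 0.5976 0.2308; 0.2902 0.2308 1.1503]  S=[0.9415 0.1102; 0.1102 0.8533]  K=[0.6717 -0.0219; 0.0761 0.6297; 0.3049 -0.0755]  nu=[-1.3344, 3.9990]  x^+=[1.5792, 1.6948, 2.4343]  P^+=[0.2080 0.0330 0.1023; 0.0330 0.2433 0.2291; 0.1023 0.2291 1.0630]
step 3: x^-=[2.7187, 2.0057, 2.6171]  P^-=[0.6327 0.1718 0.3966; 0.1718 0.6064 0.3352; 0.3966 0.3352 1.3602]  S=[0.9454 0.1399; 0.1399 0.8258]  K=[0.6712 -0.0085; 0.1144 0.6236; 0.4142 -0.0383]  nu=[-5.9067, -0.4109]  x^+=[-1.2422, 1.0737, 0.1864]  P^+=[0.2083 0.0451 0.1377; 0.0451 0.2529 0.2746; 0.1377 0.2746 1.2013]

P_post[1,2] = 0.2746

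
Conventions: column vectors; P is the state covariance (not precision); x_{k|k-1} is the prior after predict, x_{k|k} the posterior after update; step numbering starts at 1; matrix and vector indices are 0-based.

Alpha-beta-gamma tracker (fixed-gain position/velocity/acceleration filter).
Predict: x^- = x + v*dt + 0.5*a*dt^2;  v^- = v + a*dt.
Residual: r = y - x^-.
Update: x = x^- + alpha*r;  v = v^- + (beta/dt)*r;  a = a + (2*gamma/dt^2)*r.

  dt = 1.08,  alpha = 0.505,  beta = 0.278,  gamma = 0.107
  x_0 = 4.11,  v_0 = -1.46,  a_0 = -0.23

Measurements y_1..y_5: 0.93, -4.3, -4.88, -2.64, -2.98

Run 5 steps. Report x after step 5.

step 1: x_pred=2.3991  r=-1.4691  x^+=1.6572  v^+=-2.0865  a^+=-0.4995
step 2: x_pred=-0.8876  r=-3.4124  x^+=-2.6109  v^+=-3.5044  a^+=-1.1256
step 3: x_pred=-7.0521  r=2.1721  x^+=-5.9552  v^+=-4.1610  a^+=-0.7271
step 4: x_pred=-10.8731  r=8.2331  x^+=-6.7154  v^+=-2.8270  a^+=0.7834
step 5: x_pred=-9.3116  r=6.3316  x^+=-6.1141  v^+=-0.3511  a^+=1.9451

x_post = -6.1141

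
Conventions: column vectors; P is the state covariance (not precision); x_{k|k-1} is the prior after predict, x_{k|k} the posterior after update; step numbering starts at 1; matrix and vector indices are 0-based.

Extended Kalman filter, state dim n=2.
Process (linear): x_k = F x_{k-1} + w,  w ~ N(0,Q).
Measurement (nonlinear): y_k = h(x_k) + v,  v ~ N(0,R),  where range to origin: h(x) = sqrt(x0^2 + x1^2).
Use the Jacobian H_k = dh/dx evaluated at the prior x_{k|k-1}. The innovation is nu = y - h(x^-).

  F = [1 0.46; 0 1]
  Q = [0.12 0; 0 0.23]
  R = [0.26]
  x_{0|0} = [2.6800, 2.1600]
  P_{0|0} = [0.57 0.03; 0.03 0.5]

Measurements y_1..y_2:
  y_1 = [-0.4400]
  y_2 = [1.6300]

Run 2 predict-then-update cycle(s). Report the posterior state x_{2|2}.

x_post = [1.2029, 0.1013]

step 1: x^-=[3.6736, 2.1600]  P^-=[0.8234 0.2600; 0.2600 0.7300]  H_jac=[0.8620 0.5069]  S=[1.2866]  K=[0.6541; 0.4618]  nu=[-4.7016]  x^+=[0.5983, -0.0111]  P^+=[0.2729 -0.1286; -0.1286 0.4556]
step 2: x^-=[0.5932, -0.0111]  P^-=[0.3710 0.0810; 0.0810 0.6856]  H_jac=[0.9998 -0.0187]  S=[0.6281]  K=[0.5882; 0.1085]  nu=[1.0367]  x^+=[1.2029, 0.1013]  P^+=[0.1537 0.0409; 0.0409 0.6783]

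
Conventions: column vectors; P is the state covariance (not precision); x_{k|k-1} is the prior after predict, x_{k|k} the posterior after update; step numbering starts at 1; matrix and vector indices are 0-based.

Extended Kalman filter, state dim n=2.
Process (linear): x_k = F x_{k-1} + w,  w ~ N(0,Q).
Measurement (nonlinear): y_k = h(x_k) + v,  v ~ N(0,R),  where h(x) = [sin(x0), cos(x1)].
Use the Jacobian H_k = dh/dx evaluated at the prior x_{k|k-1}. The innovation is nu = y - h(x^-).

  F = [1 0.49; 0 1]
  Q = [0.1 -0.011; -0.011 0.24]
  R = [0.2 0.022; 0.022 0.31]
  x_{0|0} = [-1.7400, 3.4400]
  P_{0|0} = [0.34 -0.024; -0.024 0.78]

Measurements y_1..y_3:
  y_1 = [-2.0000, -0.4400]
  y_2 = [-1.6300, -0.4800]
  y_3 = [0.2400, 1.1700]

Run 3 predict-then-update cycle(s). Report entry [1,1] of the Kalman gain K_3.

K[1,1] = -0.7080

step 1: x^-=[-0.0544, 3.4400]  P^-=[0.6038 0.3472; 0.3472 1.0200]  H_jac=[0.9985 0.0000; 0.0000 0.2940]  S=[0.8020 0.1239; 0.1239 0.3982]  K=[0.7481 0.0235; 0.3319 0.6499]  nu=[-1.9456, 0.5158]  x^+=[-1.4978, 3.1295]  P^+=[0.1504 0.0808; 0.0808 0.7101]
step 2: x^-=[0.0357, 3.1295]  P^-=[0.5000 0.4177; 0.4177 0.9501]  H_jac=[0.9994 0.0000; 0.0000 -0.0121]  S=[0.6994 0.0170; 0.0170 0.3101]  K=[0.7158 -0.0554; 0.5986 -0.0698]  nu=[-1.6657, 0.5199]  x^+=[-1.1855, 2.0962]  P^+=[0.1420 0.1183; 0.1183 0.6994]
step 3: x^-=[-0.1583, 2.0962]  P^-=[0.5259 0.4500; 0.4500 0.9394]  H_jac=[0.9875 0.0000; 0.0000 -0.8651]  S=[0.7128 -0.3624; -0.3624 1.0131]  K=[0.6517 -0.1511; 0.2634 -0.7080]  nu=[0.3977, 1.6716]  x^+=[-0.1518, 1.0175]  P^+=[0.1286 0.0376; 0.0376 0.2470]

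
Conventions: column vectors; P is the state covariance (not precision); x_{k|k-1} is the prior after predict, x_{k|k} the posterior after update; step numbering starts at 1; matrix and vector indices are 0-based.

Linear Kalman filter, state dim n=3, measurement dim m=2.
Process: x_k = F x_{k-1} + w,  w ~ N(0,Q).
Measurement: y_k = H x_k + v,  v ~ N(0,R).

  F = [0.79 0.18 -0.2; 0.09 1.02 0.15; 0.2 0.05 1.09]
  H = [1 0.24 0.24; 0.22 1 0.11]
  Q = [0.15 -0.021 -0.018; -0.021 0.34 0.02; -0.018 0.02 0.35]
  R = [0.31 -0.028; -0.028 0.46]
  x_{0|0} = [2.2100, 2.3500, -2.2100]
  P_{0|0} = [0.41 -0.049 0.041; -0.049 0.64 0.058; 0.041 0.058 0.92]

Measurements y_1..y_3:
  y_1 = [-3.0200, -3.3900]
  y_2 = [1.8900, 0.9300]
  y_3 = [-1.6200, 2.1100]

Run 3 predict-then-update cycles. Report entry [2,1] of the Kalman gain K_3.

step 1: x^-=[2.6109, 2.2644, -1.8494]  P^-=[0.4323 0.0516 -0.1073; 0.0516 1.0397 0.2704; -0.1073 0.2704 1.4843]  S=[0.8922 0.4648; 0.4648 1.6156]  K=[0.5012 -0.0607; 0.0727 0.6481; 0.2583 0.1795]  nu=[-5.7305, -6.0254]  x^+=[0.1041, -2.0571, -4.4111]  P^+=[0.2305 -0.0663 -0.2397; -0.0663 0.3127 -0.0182; -0.2397 -0.0182 1.3296]
step 2: x^-=[0.5942, -2.7505, -4.8901]  P^-=[0.4154 -0.0625 -0.4738; -0.0625 0.6729 0.1926; -0.4738 0.1926 1.8319]  S=[0.6344 0.1817; 0.1817 1.1671]  K=[0.4789 -0.0944; 0.0650 0.5728; -0.0545 0.2569]  nu=[3.1296, 4.0877]  x^+=[1.7070, -0.2058, -4.0109]  P^+=[0.2759 -0.0678 -0.4522; -0.0678 0.2737 0.0258; -0.4522 0.0258 1.7581]
step 3: x^-=[2.1137, -0.6579, -4.0407]  P^-=[0.5232 -0.1096 -0.7268; -0.1096 0.6498 0.2832; -0.7268 0.2832 2.2548]  S=[0.6316 0.1443; 0.1443 1.1413]  K=[0.5410 -0.1336; 0.0510 0.5691; -0.2685 0.3593]  nu=[-2.6060, 2.7474]  x^+=[0.3367, 0.7727, -2.3540]  P^+=[0.3388 -0.0837 -0.6135; -0.0837 0.2702 0.0779; -0.6135 0.0779 2.0898]

K[2,1] = 0.3593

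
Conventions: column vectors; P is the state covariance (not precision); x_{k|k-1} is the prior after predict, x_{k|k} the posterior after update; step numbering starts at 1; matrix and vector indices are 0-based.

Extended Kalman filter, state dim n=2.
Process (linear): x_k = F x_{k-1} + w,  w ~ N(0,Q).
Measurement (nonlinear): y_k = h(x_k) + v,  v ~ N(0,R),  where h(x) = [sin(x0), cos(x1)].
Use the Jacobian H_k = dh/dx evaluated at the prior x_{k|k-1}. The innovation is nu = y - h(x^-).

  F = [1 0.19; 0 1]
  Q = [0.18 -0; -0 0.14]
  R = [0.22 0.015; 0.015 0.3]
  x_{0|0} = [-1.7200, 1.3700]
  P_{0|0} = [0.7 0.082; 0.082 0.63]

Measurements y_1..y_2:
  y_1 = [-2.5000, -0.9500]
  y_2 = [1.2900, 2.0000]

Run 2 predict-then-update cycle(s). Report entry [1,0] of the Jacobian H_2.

H_jac[1,0] = 0.0000

step 1: x^-=[-1.4597, 1.3700]  P^-=[0.9339 0.2017; 0.2017 0.7700]  H_jac=[0.1109 0.0000; 0.0000 -0.9799]  S=[0.2315 -0.0069; -0.0069 1.0394]  K=[0.4417 -0.1872; 0.0749 -0.7255]  nu=[-1.5062, -1.1494]  x^+=[-1.9098, 2.0910]  P^+=[0.8512 0.0506; 0.0506 0.2210]
step 2: x^-=[-1.5125, 2.0910]  P^-=[1.0584 0.0925; 0.0925 0.3610]  H_jac=[0.0583 0.0000; 0.0000 -0.8677]  S=[0.2236 0.0103; 0.0103 0.5718]  K=[0.2826 -0.1455; 0.0494 -0.5487]  nu=[2.2883, 2.4971]  x^+=[-1.2293, 0.8341]  P^+=[1.0292 0.0454; 0.0454 0.1888]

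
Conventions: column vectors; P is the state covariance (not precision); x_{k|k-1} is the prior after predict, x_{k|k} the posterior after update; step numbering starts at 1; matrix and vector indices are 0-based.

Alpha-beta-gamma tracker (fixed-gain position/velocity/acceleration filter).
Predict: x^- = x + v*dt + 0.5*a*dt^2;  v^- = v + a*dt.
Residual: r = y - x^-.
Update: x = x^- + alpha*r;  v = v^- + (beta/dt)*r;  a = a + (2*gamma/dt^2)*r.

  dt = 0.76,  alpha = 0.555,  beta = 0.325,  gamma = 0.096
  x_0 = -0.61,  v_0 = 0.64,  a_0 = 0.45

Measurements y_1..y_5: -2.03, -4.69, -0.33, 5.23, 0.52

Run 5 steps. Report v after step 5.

step 1: x_pred=0.0064  r=-2.0364  x^+=-1.1238  v^+=0.1112  a^+=-0.2269
step 2: x_pred=-1.1048  r=-3.5852  x^+=-3.0946  v^+=-1.5944  a^+=-1.4186
step 3: x_pred=-4.7160  r=4.3860  x^+=-2.2818  v^+=-0.7969  a^+=0.0393
step 4: x_pred=-2.8761  r=8.1061  x^+=1.6228  v^+=2.6994  a^+=2.7339
step 5: x_pred=4.4638  r=-3.9438  x^+=2.2750  v^+=3.0906  a^+=1.4229

v_post = 3.0906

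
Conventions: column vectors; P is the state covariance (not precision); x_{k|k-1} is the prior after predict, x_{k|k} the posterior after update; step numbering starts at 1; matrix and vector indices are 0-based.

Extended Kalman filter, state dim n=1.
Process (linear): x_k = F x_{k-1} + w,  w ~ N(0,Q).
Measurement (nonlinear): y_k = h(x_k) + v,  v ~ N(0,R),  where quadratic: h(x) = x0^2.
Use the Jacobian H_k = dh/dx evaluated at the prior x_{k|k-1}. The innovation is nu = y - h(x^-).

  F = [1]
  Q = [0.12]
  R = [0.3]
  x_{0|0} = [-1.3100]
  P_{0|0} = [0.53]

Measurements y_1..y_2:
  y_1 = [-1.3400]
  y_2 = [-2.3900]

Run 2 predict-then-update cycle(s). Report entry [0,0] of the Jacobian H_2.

step 1: x^-=[-1.3100]  P^-=[0.6500]  H_jac=[-2.6200]  S=[4.7619]  K=[-0.3576]  nu=[-3.0561]  x^+=[-0.2170]  P^+=[0.0410]
step 2: x^-=[-0.2170]  P^-=[0.1610]  H_jac=[-0.4341]  S=[0.3303]  K=[-0.2115]  nu=[-2.4371]  x^+=[0.2984]  P^+=[0.1462]

H_jac[0,0] = -0.4341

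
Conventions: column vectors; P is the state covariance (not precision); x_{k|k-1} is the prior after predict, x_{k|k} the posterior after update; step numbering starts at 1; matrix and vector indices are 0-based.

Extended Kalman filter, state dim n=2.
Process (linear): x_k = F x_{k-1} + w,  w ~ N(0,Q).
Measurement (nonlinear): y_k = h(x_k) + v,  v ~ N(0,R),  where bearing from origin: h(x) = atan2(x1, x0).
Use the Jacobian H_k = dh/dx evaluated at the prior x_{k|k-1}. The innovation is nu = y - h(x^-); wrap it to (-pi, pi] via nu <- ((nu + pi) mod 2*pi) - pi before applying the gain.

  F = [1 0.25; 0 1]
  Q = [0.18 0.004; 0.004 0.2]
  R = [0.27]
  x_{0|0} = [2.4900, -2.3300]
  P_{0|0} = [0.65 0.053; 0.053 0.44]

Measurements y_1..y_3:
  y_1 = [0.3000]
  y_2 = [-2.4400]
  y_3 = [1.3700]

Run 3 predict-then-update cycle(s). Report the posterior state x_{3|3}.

step 1: x^-=[1.9075, -2.3300]  P^-=[0.8840 0.1670; 0.1670 0.6400]  H_jac=[0.2570 0.2104]  S=[0.3747]  K=[0.6999; 0.4738]  nu=[1.1848]  x^+=[2.7367, -1.7687]  P^+=[0.7004 0.0427; 0.0427 0.5559]
step 2: x^-=[2.2946, -1.7687]  P^-=[0.9365 0.1857; 0.1857 0.7559]  H_jac=[0.2107 0.2734]  S=[0.3895]  K=[0.6371; 0.6310]  nu=[-1.7833]  x^+=[1.1585, -2.8940]  P^+=[0.7785 0.0291; 0.0291 0.6008]
step 3: x^-=[0.4350, -2.8940]  P^-=[1.0106 0.1833; 0.1833 0.8008]  H_jac=[0.3379 0.0508]  S=[0.3937]  K=[0.8909; 0.2606]  nu=[2.7916]  x^+=[2.9220, -2.1665]  P^+=[0.6981 0.0919; 0.0919 0.7740]

x_post = [2.9220, -2.1665]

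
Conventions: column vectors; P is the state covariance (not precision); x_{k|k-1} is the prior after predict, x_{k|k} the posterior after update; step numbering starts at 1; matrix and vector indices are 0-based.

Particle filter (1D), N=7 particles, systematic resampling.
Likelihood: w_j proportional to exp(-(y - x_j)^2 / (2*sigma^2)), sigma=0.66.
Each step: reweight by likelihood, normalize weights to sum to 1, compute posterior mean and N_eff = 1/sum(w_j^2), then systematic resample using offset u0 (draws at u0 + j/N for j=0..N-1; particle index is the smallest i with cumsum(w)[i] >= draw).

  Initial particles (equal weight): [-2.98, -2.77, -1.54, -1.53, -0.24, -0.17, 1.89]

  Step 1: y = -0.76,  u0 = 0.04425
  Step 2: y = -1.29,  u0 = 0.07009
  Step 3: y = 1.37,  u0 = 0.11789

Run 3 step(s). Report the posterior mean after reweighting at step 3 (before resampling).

post_mean = -0.2041

step 1: w=[0.0014, 0.0040, 0.2055, 0.2091, 0.3028, 0.2770, 0.0001]  mean=-0.7713  Neff=3.9307  idx=[2, 2, 3, 4, 4, 5, 5]
step 2: w=[0.2427, 0.2427, 0.2440, 0.0735, 0.0735, 0.0618, 0.0618]  mean=-1.1771  Neff=5.1080  idx=[0, 0, 1, 2, 2, 3, 5]
step 3: w=[0.0005, 0.0005, 0.0005, 0.0005, 0.0005, 0.4359, 0.5615]  mean=-0.2041  Neff=1.9792  idx=[5, 5, 5, 6, 6, 6, 6]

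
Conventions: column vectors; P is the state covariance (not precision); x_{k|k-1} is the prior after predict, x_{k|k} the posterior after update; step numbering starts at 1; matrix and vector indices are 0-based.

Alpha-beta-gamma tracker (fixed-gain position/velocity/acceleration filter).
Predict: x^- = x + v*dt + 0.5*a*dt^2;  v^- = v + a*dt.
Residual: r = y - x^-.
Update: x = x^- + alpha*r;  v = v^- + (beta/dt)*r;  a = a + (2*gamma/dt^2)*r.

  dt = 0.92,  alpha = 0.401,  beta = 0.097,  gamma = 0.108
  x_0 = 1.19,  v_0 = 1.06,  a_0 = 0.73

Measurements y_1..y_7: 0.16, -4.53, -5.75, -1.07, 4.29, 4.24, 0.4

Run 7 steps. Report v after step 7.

v_post = 1.1802

step 1: x_pred=2.4741  r=-2.3141  x^+=1.5462  v^+=1.4876  a^+=0.1394
step 2: x_pred=2.9738  r=-7.5038  x^+=-0.0352  v^+=0.8247  a^+=-1.7755
step 3: x_pred=-0.0279  r=-5.7221  x^+=-2.3225  v^+=-1.4121  a^+=-3.2358
step 4: x_pred=-4.9909  r=3.9209  x^+=-3.4186  v^+=-3.9756  a^+=-2.2352
step 5: x_pred=-8.0221  r=12.3121  x^+=-3.0849  v^+=-4.7338  a^+=0.9069
step 6: x_pred=-7.0563  r=11.2963  x^+=-2.5265  v^+=-2.7085  a^+=3.7896
step 7: x_pred=-3.4145  r=3.8145  x^+=-1.8849  v^+=1.1802  a^+=4.7631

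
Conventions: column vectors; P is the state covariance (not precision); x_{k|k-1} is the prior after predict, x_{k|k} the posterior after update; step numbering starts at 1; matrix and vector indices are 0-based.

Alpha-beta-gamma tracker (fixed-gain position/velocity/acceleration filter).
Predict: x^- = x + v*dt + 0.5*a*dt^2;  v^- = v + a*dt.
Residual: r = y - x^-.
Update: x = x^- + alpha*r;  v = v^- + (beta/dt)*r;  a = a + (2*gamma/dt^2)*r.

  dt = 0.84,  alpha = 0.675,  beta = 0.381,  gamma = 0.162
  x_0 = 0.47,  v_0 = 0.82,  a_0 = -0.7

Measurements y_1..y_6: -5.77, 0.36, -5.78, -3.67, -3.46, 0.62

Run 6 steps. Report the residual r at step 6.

step 1: x_pred=0.9118  r=-6.6818  x^+=-3.5984  v^+=-2.7987  a^+=-3.7682
step 2: x_pred=-7.2787  r=7.6387  x^+=-2.1226  v^+=-2.4993  a^+=-0.2606
step 3: x_pred=-4.3139  r=-1.4661  x^+=-5.3035  v^+=-3.3832  a^+=-0.9338
step 4: x_pred=-8.4748  r=4.8048  x^+=-5.2316  v^+=-1.9882  a^+=1.2725
step 5: x_pred=-6.4528  r=2.9928  x^+=-4.4326  v^+=0.4381  a^+=2.6467
step 6: x_pred=-3.1309  r=3.7509  x^+=-0.5990  v^+=4.3626  a^+=4.3691

resid = 3.7509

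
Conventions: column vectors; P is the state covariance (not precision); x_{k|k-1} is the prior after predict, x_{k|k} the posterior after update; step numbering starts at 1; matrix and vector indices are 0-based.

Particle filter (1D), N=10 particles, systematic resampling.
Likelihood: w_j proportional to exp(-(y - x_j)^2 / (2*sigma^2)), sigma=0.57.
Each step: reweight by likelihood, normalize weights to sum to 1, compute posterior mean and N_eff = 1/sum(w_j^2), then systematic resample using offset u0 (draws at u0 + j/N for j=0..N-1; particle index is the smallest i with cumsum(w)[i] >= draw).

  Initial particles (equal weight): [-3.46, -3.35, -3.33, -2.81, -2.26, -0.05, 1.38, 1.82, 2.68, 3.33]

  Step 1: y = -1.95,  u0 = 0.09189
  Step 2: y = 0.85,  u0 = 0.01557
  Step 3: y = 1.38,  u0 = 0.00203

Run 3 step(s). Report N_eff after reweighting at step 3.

step 1: w=[0.0227, 0.0371, 0.0405, 0.2429, 0.6539, 0.0029, 0.0000, 0.0000, 0.0000, 0.0000]  mean=-2.4981  Neff=2.0403  idx=[2, 3, 3, 4, 4, 4, 4, 4, 4, 4]
step 2: w=[0.0000, 0.0005, 0.0005, 0.1427, 0.1427, 0.1427, 0.1427, 0.1427, 0.1427, 0.1427]  mean=-2.2605  Neff=7.0130  idx=[3, 3, 4, 5, 5, 6, 7, 8, 8, 9]
step 3: w=[0.1000, 0.1000, 0.1000, 0.1000, 0.1000, 0.1000, 0.1000, 0.1000, 0.1000, 0.1000]  mean=-2.2600  Neff=10.0000  idx=[0, 1, 2, 3, 4, 5, 6, 7, 8, 9]

N_eff = 10.0000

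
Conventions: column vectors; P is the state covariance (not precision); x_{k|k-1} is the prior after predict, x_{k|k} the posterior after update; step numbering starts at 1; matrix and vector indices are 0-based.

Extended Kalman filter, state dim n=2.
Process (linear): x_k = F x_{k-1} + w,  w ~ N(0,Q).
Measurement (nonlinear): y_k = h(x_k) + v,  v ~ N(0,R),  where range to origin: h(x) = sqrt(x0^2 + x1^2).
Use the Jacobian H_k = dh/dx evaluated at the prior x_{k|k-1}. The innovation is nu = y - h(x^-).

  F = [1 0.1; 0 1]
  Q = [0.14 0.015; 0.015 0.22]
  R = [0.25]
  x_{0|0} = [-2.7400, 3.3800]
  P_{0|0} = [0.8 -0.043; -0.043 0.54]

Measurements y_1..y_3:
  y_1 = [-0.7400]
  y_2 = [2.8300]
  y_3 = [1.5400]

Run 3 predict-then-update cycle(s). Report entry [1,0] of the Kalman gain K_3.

K[1,0] = 0.4283

step 1: x^-=[-2.4020, 3.3800]  P^-=[0.9368 0.0260; 0.0260 0.7600]  H_jac=[-0.5793 0.8151]  S=[1.0448]  K=[-0.4991; 0.5785]  nu=[-4.8866]  x^+=[0.0370, 0.5529]  P^+=[0.6765 0.3277; 0.3277 0.4103]
step 2: x^-=[0.0923, 0.5529]  P^-=[0.8862 0.3837; 0.3837 0.6303]  H_jac=[0.1646 0.9864]  S=[1.0119]  K=[0.5182; 0.6768]  nu=[2.2694]  x^+=[1.2684, 2.0890]  P^+=[0.6144 0.0288; 0.0288 0.1667]
step 3: x^-=[1.4773, 2.0890]  P^-=[0.7618 0.0605; 0.0605 0.3867]  H_jac=[0.5774 0.8165]  S=[0.8188]  K=[0.5975; 0.4283]  nu=[-1.0186]  x^+=[0.8687, 1.6528]  P^+=[0.4695 -0.1491; -0.1491 0.2366]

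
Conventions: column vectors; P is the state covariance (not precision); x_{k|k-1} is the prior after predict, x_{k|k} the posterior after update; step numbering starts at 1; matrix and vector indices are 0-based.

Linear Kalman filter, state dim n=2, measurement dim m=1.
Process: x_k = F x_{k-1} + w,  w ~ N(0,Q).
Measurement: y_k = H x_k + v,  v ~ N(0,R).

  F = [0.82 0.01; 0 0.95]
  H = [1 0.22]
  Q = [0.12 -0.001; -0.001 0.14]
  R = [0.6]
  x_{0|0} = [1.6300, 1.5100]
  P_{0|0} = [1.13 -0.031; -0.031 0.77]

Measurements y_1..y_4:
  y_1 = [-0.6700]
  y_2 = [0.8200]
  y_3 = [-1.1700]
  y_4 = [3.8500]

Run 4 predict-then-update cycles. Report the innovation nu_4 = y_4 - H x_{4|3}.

innov = [3.8845]

step 1: x^-=[1.3517, 1.4345]  P^-=[0.8794 -0.0178; -0.0178 0.8349]  S=[1.5119]  K=[0.5790; 0.1097]  nu=[-2.3373]  x^+=[-0.0017, 1.1781]  P^+=[0.3725 -0.1139; -0.1139 0.8167]
step 2: x^-=[0.0104, 1.1192]  P^-=[0.3687 -0.0819; -0.0819 0.8771]  S=[0.9751]  K=[0.3596; 0.1139]  nu=[0.5633]  x^+=[0.2130, 1.1834]  P^+=[0.2426 -0.1219; -0.1219 0.8645]
step 3: x^-=[0.1865, 1.1242]  P^-=[0.2812 -0.0877; -0.0877 0.9202]  S=[0.8871]  K=[0.2952; 0.1293]  nu=[-1.6038]  x^+=[-0.2870, 0.9168]  P^+=[0.2039 -0.1216; -0.1216 0.9053]
step 4: x^-=[-0.2261, 0.8710]  P^-=[0.2552 -0.0871; -0.0871 0.9571]  S=[0.8632]  K=[0.2734; 0.1430]  nu=[3.8845]  x^+=[0.8360, 1.4265]  P^+=[0.1906 -0.1209; -0.1209 0.9394]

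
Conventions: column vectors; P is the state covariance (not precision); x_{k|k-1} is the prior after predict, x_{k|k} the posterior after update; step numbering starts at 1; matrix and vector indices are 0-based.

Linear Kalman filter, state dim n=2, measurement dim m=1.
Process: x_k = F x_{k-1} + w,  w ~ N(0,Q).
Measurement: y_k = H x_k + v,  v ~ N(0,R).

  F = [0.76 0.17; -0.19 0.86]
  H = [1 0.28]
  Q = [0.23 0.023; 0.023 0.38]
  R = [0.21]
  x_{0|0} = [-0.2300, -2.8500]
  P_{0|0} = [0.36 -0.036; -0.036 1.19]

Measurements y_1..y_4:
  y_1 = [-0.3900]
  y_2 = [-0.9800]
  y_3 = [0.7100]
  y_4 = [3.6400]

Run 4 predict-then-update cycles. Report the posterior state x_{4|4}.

x_post = [1.9470, 1.7589]

step 1: x^-=[-0.6593, -2.4073]  P^-=[0.4630 0.1226; 0.1226 1.2849]  S=[0.8424]  K=[0.5904; 0.5726]  nu=[0.9433]  x^+=[-0.1024, -1.8671]  P^+=[0.1694 -0.1622; -0.1622 1.0087]
step 2: x^-=[-0.3952, -1.5863]  P^-=[0.3151 0.0452; 0.0452 1.1851]  S=[0.6433]  K=[0.5095; 0.5861]  nu=[-0.1406]  x^+=[-0.4669, -1.6687]  P^+=[0.1481 -0.1469; -0.1469 0.9641]
step 3: x^-=[-0.6385, -1.3464]  P^-=[0.3055 0.0513; 0.0513 1.1464]  S=[0.6341]  K=[0.5044; 0.5872]  nu=[1.7255]  x^+=[0.2318, -0.3332]  P^+=[0.1441 -0.1365; -0.1365 0.9278]
step 4: x^-=[0.1196, -0.3306]  P^-=[0.3048 0.0530; 0.0530 1.1160]  S=[0.6320]  K=[0.5058; 0.5783]  nu=[3.6130]  x^+=[1.9470, 1.7589]  P^+=[0.1431 -0.1318; -0.1318 0.9046]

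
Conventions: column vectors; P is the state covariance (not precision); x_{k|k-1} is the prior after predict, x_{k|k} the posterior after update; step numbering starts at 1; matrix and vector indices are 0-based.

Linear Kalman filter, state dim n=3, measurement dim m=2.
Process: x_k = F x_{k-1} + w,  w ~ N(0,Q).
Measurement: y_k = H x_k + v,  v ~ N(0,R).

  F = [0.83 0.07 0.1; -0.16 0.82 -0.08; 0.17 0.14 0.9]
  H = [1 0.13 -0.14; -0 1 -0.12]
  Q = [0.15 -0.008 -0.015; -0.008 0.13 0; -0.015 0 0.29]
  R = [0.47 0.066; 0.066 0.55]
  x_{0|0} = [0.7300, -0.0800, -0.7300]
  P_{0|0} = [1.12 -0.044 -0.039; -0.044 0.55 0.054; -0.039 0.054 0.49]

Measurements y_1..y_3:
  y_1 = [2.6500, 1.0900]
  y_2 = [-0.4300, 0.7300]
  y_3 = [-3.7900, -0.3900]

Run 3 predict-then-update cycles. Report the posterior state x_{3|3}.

step 1: x^-=[0.5273, -0.1240, -0.5441]  P^-=[0.9183 -0.1512 0.1612; -0.1512 0.5351 0.0376; 0.1612 0.0376 0.7296]  S=[1.3258 -0.0286; -0.0286 1.0866]  K=[0.6578 -0.1397; -0.0551 0.4869; 0.0473 -0.0447]  nu=[2.0626, 1.1487]  x^+=[1.7236, 0.3217, -0.4979]  P^+=[0.3182 -0.0199 0.1122; -0.0199 0.2720 0.0655; 0.1122 0.0655 0.7244]
step 2: x^-=[1.4033, 0.0278, -0.1100]  P^-=[0.3950 -0.0580 0.1860; -0.0580 0.3252 -0.0020; 0.1860 -0.0020 0.9411]  S=[0.8219 0.0441; 0.0441 0.8892]  K=[0.4458 -0.1124; -0.0385 0.3679; 0.0727 -0.1329]  nu=[-1.8524, 0.6890]  x^+=[0.5001, 0.3527, -0.3363]  P^+=[0.2249 -0.0145 0.1490; -0.0145 0.2049 0.0424; 0.1490 0.0424 0.9219]
step 3: x^-=[0.4061, 0.2361, -0.1683]  P^-=[0.3388 -0.0523 0.2169; -0.0523 0.2815 -0.0434; 0.2169 -0.0434 1.1029]  S=[0.7624 0.0496; 0.0496 0.8578]  K=[0.4030 -0.1146; -0.0344 0.3362; 0.0883 -0.2100]  nu=[-4.2504, -0.6463]  x^+=[-1.2329, 0.1652, -0.4078]  P^+=[0.2082 -0.0155 0.1739; -0.0155 0.1848 0.0177; 0.1739 0.0177 1.0609]

x_post = [-1.2329, 0.1652, -0.4078]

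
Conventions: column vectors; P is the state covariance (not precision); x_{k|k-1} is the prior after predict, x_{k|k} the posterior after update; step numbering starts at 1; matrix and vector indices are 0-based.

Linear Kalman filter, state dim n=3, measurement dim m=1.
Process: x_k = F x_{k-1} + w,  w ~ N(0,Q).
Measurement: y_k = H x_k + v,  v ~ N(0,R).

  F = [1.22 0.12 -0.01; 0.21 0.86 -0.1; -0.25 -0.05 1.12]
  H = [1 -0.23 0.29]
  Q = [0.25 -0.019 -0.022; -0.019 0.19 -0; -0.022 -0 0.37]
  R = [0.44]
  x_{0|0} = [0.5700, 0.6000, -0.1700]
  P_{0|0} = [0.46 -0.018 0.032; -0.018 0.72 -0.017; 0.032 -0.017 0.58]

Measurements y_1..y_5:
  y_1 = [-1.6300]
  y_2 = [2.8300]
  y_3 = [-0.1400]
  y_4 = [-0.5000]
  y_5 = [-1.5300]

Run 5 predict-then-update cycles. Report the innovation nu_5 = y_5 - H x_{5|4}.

innov = [-1.6457]

step 1: x^-=[0.7691, 0.6527, -0.3629]  P^-=[0.9391 0.1508 -0.1300; 0.1508 0.7437 -0.1241; -0.1300 -0.1241 1.1116]  S=[1.3837]  K=[0.6264; -0.0407; 0.1597]  nu=[-2.1437]  x^+=[-0.5736, 0.7399, -0.7052]  P^+=[0.3962 0.1860 -0.2684; 0.1860 0.7414 -0.1152; -0.2684 -0.1152 1.0764]
step 2: x^-=[-0.6040, 0.5864, -0.6834]  P^-=[0.9118 0.3956 -0.5592; 0.3956 0.8648 -0.3965; -0.5592 -0.3965 1.9146]  S=[1.1051]  K=[0.5960; 0.0740; 0.0790]  nu=[3.7671]  x^+=[1.6411, 0.8650, -0.3860]  P^+=[0.5193 0.3469 -0.6112; 0.3469 0.8588 -0.4030; -0.6112 -0.4030 1.9077]
step 3: x^-=[2.1098, 1.1271, -0.8858]  P^-=[1.1529 0.6615 -1.1295; 0.6615 1.0874 -0.9053; -1.1295 -0.9053 3.1937]  S=[1.0804]  K=[0.6231; 0.1377; 0.0046]  nu=[-1.7336]  x^+=[1.0295, 0.8883, -0.8937]  P^+=[0.7334 0.5687 -1.1325; 0.5687 1.0669 -0.9059; -1.1325 -0.9059 3.1937]
step 4: x^-=[1.3715, 1.0695, -1.3028]  P^-=[1.5536 1.0524 -2.0122; 1.0524 1.4522 -1.7421; -2.0122 -1.7421 5.1746]  S=[1.0868]  K=[0.6699; 0.1962; -0.1020]  nu=[-1.2478]  x^+=[0.5357, 0.8247, -1.1755]  P^+=[1.0659 0.9096 -1.9379; 0.9096 1.4104 -1.7204; -1.9379 -1.7204 5.1633]
step 5: x^-=[0.7643, 0.9393, -1.4917]  P^-=[2.1751 1.6580 -3.3811; 1.6580 2.0376 -3.0700; -3.3811 -3.0700 8.2176]  S=[1.0998]  K=[0.7394; 0.2720; -0.2654]  nu=[-1.6457]  x^+=[-0.4526, 0.4918, -1.0550]  P^+=[1.5738 1.4369 -3.1653; 1.4369 1.9563 -2.9906; -3.1653 -2.9906 8.1402]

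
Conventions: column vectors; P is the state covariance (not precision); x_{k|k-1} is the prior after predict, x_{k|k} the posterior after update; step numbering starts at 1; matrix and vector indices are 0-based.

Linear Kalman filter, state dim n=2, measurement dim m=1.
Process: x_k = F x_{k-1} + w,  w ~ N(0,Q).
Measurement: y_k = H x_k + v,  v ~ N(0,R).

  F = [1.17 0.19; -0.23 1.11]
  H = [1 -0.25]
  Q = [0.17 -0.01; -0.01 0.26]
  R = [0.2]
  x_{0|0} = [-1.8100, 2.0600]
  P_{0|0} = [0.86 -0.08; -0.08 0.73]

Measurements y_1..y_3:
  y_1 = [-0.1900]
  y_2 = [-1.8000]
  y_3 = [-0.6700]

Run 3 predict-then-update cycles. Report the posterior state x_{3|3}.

x_post = [-0.1269, 2.7070]

step 1: x^-=[-1.7263, 2.7029]  P^-=[1.3380 -0.1879; -0.1879 1.2458]  S=[1.7098]  K=[0.8100; -0.2920]  nu=[2.2120]  x^+=[0.0655, 2.0569]  P^+=[0.2162 0.2166; 0.2166 1.1000]
step 2: x^-=[0.4674, 2.2681]  P^-=[0.6019 0.4356; 0.4356 1.5161]  S=[0.6788]  K=[0.7262; 0.0834]  nu=[-1.7004]  x^+=[-0.7674, 2.1263]  P^+=[0.2439 0.3945; 0.3945 1.5114]
step 3: x^-=[-0.4939, 2.5368]  P^-=[0.7338 0.7383; 0.7383 1.9336]  S=[0.6855]  K=[0.8012; 0.3717]  nu=[0.4581]  x^+=[-0.1269, 2.7070]  P^+=[0.2938 0.5341; 0.5341 1.8389]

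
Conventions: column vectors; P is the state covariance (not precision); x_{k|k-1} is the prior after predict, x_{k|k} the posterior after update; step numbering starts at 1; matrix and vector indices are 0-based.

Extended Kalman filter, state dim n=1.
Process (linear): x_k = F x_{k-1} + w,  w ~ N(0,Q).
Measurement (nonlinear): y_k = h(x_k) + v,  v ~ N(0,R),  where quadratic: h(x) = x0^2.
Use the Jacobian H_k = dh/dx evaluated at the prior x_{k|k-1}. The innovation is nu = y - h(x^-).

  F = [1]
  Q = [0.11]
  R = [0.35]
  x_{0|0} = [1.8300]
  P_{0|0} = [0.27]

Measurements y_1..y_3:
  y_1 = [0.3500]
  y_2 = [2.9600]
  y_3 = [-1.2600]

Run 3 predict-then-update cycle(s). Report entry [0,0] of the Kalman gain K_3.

K[0,0] = 0.2563

step 1: x^-=[1.8300]  P^-=[0.3800]  H_jac=[3.6600]  S=[5.4403]  K=[0.2556]  nu=[-2.9989]  x^+=[1.0633]  P^+=[0.0244]
step 2: x^-=[1.0633]  P^-=[0.1344]  H_jac=[2.1267]  S=[0.9581]  K=[0.2984]  nu=[1.8293]  x^+=[1.6093]  P^+=[0.0491]
step 3: x^-=[1.6093]  P^-=[0.1591]  H_jac=[3.2186]  S=[1.9983]  K=[0.2563]  nu=[-3.8498]  x^+=[0.6227]  P^+=[0.0279]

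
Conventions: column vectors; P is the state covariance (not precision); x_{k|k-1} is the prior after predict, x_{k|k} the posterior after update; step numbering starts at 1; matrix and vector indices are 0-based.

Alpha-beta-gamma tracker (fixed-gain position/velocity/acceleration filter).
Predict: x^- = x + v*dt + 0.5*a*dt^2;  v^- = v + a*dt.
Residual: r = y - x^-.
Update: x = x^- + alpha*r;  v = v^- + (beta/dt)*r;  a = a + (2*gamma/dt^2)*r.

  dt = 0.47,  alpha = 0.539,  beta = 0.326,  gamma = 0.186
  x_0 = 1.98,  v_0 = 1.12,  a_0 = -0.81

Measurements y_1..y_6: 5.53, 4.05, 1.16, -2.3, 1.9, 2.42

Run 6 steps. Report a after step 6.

step 1: x_pred=2.4169  r=3.1131  x^+=4.0949  v^+=2.8986  a^+=4.4325
step 2: x_pred=5.9468  r=-1.8968  x^+=4.9244  v^+=3.6662  a^+=1.2383
step 3: x_pred=6.7843  r=-5.6243  x^+=3.7528  v^+=0.3471  a^+=-8.2332
step 4: x_pred=3.0066  r=-5.3066  x^+=0.1463  v^+=-7.2032  a^+=-17.1695
step 5: x_pred=-5.1356  r=7.0356  x^+=-1.3434  v^+=-10.3929  a^+=-5.3215
step 6: x_pred=-6.8158  r=9.2358  x^+=-1.8377  v^+=-6.4879  a^+=10.2318

a_post = 10.2318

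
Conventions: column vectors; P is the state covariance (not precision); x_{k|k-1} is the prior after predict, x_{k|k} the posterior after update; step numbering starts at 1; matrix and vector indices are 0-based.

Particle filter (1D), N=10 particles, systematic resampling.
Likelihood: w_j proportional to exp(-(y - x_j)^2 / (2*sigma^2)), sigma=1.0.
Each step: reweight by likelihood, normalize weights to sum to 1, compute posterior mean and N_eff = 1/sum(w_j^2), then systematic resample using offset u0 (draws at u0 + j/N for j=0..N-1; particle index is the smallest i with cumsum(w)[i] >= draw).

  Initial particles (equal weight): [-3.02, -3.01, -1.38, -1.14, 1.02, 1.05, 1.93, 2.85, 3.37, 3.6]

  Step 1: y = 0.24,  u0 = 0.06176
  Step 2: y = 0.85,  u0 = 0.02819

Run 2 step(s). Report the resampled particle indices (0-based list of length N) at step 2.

resampled_idx = [1, 3, 4, 4, 5, 6, 6, 7, 8, 9]

step 1: w=[0.0020, 0.0021, 0.1118, 0.1603, 0.3065, 0.2992, 0.0996, 0.0138, 0.0031, 0.0015]  mean=0.5244  Neff=4.3137  idx=[2, 3, 3, 4, 4, 4, 5, 5, 5, 6]
step 2: w=[0.0122, 0.0203, 0.0203, 0.1446, 0.1446, 0.1446, 0.1438, 0.1438, 0.1438, 0.0819]  mean=0.9906  Neff=7.5477  idx=[1, 3, 4, 4, 5, 6, 6, 7, 8, 9]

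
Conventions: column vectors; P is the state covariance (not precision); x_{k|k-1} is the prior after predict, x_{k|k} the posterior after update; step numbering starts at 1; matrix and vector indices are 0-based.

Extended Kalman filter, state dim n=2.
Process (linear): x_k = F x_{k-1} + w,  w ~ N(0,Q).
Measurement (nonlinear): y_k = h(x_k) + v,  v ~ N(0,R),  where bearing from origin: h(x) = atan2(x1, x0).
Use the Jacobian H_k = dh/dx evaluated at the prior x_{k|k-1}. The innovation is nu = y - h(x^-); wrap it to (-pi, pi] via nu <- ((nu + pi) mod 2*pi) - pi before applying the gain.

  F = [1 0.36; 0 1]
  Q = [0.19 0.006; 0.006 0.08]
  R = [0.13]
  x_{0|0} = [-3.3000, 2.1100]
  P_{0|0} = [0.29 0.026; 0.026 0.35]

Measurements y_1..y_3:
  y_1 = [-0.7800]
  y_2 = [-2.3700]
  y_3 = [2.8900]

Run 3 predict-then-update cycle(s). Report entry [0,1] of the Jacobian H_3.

H_jac[0,1] = -0.1901

step 1: x^-=[-2.5404, 2.1100]  P^-=[0.5441 0.1580; 0.1580 0.4300]  H_jac=[-0.1935 -0.2329]  S=[0.1879]  K=[-0.7559; -0.6956]  nu=[3.0547]  x^+=[-4.8496, -0.0149]  P^+=[0.4367 0.0592; 0.0592 0.3391]
step 2: x^-=[-4.8549, -0.0149]  P^-=[0.7132 0.1872; 0.1872 0.4191]  H_jac=[0.0006 -0.2060]  S=[0.1477]  K=[-0.2580; -0.5835]  nu=[0.7685]  x^+=[-5.0532, -0.4633]  P^+=[0.7034 0.1650; 0.1650 0.3688]
step 3: x^-=[-5.2200, -0.4633]  P^-=[1.0600 0.3038; 0.3038 0.4488]  H_jac=[0.0169 -0.1901]  S=[0.1446]  K=[-0.2757; -0.5546]  nu=[-0.3401]  x^+=[-5.1262, -0.2747]  P^+=[1.0490 0.2816; 0.2816 0.4043]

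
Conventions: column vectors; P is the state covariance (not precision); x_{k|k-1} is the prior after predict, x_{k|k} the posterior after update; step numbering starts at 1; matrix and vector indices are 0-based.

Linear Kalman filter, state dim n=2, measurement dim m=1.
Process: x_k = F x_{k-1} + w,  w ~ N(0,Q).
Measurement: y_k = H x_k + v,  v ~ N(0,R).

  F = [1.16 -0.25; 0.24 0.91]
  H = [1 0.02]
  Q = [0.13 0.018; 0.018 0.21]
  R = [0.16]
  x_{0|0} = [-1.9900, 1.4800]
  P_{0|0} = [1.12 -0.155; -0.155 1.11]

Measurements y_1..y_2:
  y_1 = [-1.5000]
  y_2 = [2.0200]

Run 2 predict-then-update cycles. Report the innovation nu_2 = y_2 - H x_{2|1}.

innov = [4.0914]

step 1: x^-=[-2.6784, 0.8692]  P^-=[1.7963 -0.0770; -0.0770 1.1260]  S=[1.9537]  K=[0.9187; -0.0279]  nu=[1.1610]  x^+=[-1.6118, 0.8368]  P^+=[0.1475 -0.0270; -0.0270 1.1245]
step 2: x^-=[-2.0789, 0.3747]  P^-=[0.4144 -0.2236; -0.2236 1.1379]  S=[0.5659]  K=[0.7244; -0.3549]  nu=[4.0914]  x^+=[0.8848, -1.0772]  P^+=[0.1175 -0.0781; -0.0781 1.0666]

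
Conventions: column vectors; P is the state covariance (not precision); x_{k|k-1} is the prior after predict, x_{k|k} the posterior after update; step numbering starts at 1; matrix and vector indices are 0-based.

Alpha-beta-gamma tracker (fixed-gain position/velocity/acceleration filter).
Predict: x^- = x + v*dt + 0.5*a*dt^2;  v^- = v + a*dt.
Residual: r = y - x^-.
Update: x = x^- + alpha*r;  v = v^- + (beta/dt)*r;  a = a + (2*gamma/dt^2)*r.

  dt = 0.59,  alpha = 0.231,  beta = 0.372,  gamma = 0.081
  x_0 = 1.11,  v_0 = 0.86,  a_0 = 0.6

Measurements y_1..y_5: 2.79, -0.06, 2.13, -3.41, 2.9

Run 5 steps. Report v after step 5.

v_post = -3.0696

step 1: x_pred=1.7218  r=1.0682  x^+=1.9686  v^+=1.8875  a^+=1.0971
step 2: x_pred=3.2731  r=-3.3331  x^+=2.5032  v^+=0.4332  a^+=-0.4541
step 3: x_pred=2.6797  r=-0.5497  x^+=2.5528  v^+=-0.1813  a^+=-0.7099
step 4: x_pred=2.3222  r=-5.7322  x^+=0.9981  v^+=-4.2144  a^+=-3.3776
step 5: x_pred=-2.0763  r=4.9763  x^+=-0.9268  v^+=-3.0696  a^+=-1.0617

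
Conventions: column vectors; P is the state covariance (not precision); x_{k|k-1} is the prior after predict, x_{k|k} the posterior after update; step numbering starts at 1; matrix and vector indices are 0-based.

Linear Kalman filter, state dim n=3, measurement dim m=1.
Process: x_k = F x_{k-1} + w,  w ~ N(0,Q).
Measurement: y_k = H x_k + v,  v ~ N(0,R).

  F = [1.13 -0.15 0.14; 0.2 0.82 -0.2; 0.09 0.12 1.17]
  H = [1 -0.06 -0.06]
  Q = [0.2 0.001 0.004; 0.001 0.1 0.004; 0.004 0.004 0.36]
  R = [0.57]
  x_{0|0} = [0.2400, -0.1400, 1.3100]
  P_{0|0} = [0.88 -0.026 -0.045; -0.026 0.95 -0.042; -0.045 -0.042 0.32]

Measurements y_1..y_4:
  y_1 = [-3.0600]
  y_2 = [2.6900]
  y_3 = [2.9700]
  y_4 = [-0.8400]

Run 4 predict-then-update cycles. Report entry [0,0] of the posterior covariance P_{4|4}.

P_post[0,0] = 0.3534

step 1: x^-=[0.4756, -0.3288, 1.5375]  P^-=[1.3477 0.0536 0.0722; 0.0536 0.7956 -0.0131; 0.0722 -0.0131 0.7970]  S=[1.9082]  K=[0.7023; 0.0035; 0.0132]  nu=[-3.4631]  x^+=[-1.9565, -0.3408, 1.4918]  P^+=[0.4065 0.0489 0.0545; 0.0489 0.7956 -0.0132; 0.0545 -0.0132 0.7967]
step 2: x^-=[-1.9509, -0.9691, 1.5284]  P^-=[0.7538 0.0039 0.2424; 0.0039 0.6991 -0.0926; 0.2424 -0.0926 1.4742]  S=[1.3014]  K=[0.5679; -0.0250; 0.1225]  nu=[4.6744]  x^+=[0.7036, -1.0860, 2.1012]  P^+=[0.3341 0.0223 0.1518; 0.0223 0.6983 -0.0886; 0.1518 -0.0886 1.4546]
step 3: x^-=[1.2521, -1.1700, 2.3914]  P^-=[0.7151 -0.0730 0.4831; -0.0730 0.6653 -0.3096; 0.4831 -0.3096 2.3716]  S=[1.2446]  K=[0.5548; -0.0758; 0.2888]  nu=[1.7911]  x^+=[2.2458, -1.3058, 2.9086]  P^+=[0.3320 -0.0206 0.2837; -0.0206 0.6582 -0.2823; 0.2837 -0.2823 2.2678]
step 4: x^-=[3.1409, -1.2033, 3.4485]  P^-=[0.7918 -0.1840 0.8184; -0.1840 0.7097 -0.6608; 0.8184 -0.6608 3.4566]  S=[1.2959]  K=[0.5816; -0.1442; 0.5020]  nu=[-3.8462]  x^+=[0.9038, -0.6485, 1.5176]  P^+=[0.3534 -0.0753 0.4399; -0.0753 0.6827 -0.5669; 0.4399 -0.5669 3.1300]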